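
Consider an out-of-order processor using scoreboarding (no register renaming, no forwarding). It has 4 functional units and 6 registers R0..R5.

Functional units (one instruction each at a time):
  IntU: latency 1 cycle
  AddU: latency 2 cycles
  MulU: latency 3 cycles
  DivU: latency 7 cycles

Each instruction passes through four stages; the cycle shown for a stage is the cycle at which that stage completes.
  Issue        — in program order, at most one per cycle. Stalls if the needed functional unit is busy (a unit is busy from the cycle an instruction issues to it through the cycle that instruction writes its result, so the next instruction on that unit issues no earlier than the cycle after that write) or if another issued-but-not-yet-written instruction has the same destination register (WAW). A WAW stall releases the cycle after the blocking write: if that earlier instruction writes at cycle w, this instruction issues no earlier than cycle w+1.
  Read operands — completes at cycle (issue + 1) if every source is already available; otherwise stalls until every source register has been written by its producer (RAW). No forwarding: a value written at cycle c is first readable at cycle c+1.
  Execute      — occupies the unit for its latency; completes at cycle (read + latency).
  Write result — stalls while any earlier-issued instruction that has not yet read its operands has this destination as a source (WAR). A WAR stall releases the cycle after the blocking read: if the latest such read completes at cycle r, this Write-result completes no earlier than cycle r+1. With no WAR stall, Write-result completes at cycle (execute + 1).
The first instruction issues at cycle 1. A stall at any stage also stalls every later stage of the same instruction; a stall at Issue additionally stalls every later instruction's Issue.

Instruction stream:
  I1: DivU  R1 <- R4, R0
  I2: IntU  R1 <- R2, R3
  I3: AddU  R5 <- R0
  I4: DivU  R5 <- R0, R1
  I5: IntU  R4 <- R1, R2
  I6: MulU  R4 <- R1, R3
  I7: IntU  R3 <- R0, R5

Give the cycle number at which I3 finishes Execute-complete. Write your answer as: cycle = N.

[1] I1 dispatched to DivU
[2] I1 operands ready
[9] I1 complete
[10] R1←I1
[11] I2 dispatched to IntU
[12] I2 operands ready, I3 dispatched to AddU
[13] I2 complete, I3 operands ready
[14] R1←I2
[15] I3 complete
[16] R5←I3
[17] I4 dispatched to DivU
[18] I4 operands ready, I5 dispatched to IntU
[19] I5 operands ready
[20] I5 complete
[21] R4←I5
[22] I6 dispatched to MulU
[23] I6 operands ready, I7 dispatched to IntU
[25] I4 complete
[26] R5←I4, I6 complete
[27] R4←I6, I7 operands ready
[28] I7 complete
[29] R3←I7

cycle = 15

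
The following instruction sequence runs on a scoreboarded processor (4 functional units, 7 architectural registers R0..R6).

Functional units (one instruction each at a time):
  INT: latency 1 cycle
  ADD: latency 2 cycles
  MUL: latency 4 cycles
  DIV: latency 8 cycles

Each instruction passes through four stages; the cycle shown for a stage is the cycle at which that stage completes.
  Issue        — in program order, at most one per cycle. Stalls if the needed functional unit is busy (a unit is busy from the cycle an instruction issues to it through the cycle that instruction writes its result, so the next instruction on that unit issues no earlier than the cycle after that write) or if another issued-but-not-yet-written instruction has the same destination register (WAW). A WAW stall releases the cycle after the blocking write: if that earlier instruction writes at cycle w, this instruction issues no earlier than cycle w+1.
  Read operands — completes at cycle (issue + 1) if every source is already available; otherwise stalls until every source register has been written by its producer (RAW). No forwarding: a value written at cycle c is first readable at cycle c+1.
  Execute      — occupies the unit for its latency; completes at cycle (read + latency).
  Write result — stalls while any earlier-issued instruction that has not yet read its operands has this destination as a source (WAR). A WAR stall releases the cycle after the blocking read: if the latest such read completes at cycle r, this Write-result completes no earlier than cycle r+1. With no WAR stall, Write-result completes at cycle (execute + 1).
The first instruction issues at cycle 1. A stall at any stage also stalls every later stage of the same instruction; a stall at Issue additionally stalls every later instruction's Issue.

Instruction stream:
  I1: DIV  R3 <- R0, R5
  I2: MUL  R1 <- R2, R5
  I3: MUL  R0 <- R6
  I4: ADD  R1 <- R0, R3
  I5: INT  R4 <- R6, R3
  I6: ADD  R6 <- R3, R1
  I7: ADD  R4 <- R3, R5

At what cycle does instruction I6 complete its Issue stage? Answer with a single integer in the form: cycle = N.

c1: I1 issues→DIV
c2: I1 reads; I2 issues→MUL
c3: I2 reads
c7: I2 exec-done
c8: I2 writes R1
c9: I3 issues→MUL
c10: I1 exec-done; I3 reads; I4 issues→ADD
c11: I1 writes R3; I5 issues→INT
c12: I5 reads
c13: I5 exec-done
c14: I3 exec-done; I5 writes R4
c15: I3 writes R0
c16: I4 reads
c18: I4 exec-done
c19: I4 writes R1
c20: I6 issues→ADD
c21: I6 reads
c23: I6 exec-done
c24: I6 writes R6
c25: I7 issues→ADD
c26: I7 reads
c28: I7 exec-done
c29: I7 writes R4

cycle = 20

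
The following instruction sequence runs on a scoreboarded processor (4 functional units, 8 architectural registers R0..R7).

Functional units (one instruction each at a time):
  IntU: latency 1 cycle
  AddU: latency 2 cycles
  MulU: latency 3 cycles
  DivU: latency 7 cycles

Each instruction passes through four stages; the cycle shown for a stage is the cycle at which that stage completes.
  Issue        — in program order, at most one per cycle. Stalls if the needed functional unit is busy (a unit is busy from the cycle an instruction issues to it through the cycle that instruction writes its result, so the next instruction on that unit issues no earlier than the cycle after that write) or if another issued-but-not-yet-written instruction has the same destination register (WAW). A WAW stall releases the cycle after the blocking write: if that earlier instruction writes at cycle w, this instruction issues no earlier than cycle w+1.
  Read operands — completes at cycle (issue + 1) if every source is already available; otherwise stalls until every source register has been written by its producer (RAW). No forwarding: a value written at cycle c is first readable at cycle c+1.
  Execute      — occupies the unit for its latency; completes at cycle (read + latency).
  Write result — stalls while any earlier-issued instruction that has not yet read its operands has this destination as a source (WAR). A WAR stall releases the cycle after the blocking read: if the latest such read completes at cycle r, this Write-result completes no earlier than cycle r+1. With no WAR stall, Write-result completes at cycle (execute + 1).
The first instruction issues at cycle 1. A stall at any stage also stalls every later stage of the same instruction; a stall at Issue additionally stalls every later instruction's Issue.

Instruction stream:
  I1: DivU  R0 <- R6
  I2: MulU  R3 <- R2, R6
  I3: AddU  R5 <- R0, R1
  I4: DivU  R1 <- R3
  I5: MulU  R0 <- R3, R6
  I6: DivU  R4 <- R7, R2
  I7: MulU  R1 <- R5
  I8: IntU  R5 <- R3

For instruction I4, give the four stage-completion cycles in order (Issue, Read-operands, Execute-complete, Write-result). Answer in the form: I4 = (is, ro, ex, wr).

I4 = (11, 12, 19, 20)

[I1] 1/2/9/10
[I2] 2/3/6/7
[I3] 3/11/13/14  (RAW R0: wait I1 write@10)
[I4] 11/12/19/20  (struct: DivU busy until I1 writes@10)
[I5] 12/13/16/17
[I6] 21/22/29/30  (struct: DivU busy until I4 writes@20)
[I7] 22/23/26/27
[I8] 23/24/25/26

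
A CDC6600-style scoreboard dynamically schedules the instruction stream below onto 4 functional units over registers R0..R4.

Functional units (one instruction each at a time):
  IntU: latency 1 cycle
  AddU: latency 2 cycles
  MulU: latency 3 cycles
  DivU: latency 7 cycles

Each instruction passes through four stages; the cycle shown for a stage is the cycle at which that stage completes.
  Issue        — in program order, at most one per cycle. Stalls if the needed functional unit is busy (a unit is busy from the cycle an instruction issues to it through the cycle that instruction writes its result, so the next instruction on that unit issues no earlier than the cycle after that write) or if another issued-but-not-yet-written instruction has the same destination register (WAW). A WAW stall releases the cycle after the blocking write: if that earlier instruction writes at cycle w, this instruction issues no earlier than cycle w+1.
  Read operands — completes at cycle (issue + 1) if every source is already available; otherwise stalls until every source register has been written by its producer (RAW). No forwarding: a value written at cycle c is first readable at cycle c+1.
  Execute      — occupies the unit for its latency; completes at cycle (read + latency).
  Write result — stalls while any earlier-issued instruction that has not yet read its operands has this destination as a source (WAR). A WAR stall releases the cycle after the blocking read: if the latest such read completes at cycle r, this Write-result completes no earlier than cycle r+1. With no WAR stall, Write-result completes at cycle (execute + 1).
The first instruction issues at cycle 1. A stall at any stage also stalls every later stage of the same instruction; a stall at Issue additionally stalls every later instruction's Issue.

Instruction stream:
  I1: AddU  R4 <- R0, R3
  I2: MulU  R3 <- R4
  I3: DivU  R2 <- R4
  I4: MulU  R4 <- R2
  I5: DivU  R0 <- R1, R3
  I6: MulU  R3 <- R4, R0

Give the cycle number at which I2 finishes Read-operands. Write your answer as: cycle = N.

t=1  I1 dispatched to AddU
t=2  I1 operands ready, I2 dispatched to MulU
t=3  I3 dispatched to DivU
t=4  I1 complete
t=5  R4←I1
t=6  I2 operands ready, I3 operands ready
t=9  I2 complete
t=10  R3←I2
t=11  I4 dispatched to MulU
t=13  I3 complete
t=14  R2←I3
t=15  I4 operands ready, I5 dispatched to DivU
t=16  I5 operands ready
t=18  I4 complete
t=19  R4←I4
t=20  I6 dispatched to MulU
t=23  I5 complete
t=24  R0←I5
t=25  I6 operands ready
t=28  I6 complete
t=29  R3←I6

cycle = 6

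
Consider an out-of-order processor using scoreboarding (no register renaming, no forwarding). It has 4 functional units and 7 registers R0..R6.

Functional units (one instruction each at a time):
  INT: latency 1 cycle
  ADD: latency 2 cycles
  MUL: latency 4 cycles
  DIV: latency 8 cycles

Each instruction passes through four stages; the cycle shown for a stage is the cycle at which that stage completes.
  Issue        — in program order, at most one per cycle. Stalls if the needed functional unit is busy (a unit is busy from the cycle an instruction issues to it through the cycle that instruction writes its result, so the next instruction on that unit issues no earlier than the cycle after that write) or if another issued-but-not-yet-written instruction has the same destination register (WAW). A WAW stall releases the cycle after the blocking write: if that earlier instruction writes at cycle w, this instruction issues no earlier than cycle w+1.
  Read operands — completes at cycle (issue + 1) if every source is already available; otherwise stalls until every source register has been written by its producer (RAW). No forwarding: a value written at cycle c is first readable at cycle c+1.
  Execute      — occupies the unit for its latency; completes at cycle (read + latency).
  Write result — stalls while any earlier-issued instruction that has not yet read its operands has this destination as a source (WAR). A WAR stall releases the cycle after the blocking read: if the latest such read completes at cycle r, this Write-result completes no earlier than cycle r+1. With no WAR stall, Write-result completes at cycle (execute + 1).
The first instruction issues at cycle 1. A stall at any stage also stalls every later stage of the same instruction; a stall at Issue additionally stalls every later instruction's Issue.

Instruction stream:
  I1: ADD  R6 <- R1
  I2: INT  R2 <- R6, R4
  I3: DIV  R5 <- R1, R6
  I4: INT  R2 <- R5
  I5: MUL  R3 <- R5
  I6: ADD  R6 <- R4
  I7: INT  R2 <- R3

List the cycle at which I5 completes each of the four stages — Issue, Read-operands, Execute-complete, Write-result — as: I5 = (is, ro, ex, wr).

I1  is:1  ro:2  ex:4  wr:5
I2  is:2  ro:6  ex:7  wr:8  — RAW R6: wait I1 write@5
I3  is:3  ro:6  ex:14  wr:15  — RAW R6: wait I1 write@5
I4  is:9  ro:16  ex:17  wr:18  — struct: INT busy until I2 writes@8, RAW R5: wait I3 write@15
I5  is:10  ro:16  ex:20  wr:21  — RAW R5: wait I3 write@15
I6  is:11  ro:12  ex:14  wr:15
I7  is:19  ro:22  ex:23  wr:24  — struct: INT busy until I4 writes@18, RAW R3: wait I5 write@21

I5 = (10, 16, 20, 21)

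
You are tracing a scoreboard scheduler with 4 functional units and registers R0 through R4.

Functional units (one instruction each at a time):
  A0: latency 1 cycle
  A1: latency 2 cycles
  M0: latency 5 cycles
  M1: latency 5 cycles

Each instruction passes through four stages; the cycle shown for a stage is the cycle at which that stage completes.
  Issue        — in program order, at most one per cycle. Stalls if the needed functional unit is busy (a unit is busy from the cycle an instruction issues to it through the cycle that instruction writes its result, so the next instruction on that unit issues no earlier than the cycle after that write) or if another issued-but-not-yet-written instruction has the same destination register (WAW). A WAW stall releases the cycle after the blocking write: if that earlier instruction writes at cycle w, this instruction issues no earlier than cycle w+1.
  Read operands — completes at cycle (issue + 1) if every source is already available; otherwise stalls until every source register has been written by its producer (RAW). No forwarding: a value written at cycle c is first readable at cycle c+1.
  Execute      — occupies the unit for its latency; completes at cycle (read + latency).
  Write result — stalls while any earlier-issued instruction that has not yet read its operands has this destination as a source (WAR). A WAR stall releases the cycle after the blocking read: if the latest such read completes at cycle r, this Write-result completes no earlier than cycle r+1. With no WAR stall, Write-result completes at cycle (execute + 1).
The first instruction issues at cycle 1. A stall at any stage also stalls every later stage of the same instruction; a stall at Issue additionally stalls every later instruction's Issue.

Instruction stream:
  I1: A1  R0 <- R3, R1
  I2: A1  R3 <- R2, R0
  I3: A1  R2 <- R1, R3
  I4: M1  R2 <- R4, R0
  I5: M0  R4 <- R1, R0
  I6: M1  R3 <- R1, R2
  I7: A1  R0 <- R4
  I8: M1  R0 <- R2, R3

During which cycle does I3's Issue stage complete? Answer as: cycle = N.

c1: I1 dispatched to A1
c2: I1 operands ready
c4: I1 complete
c5: R0←I1
c6: I2 dispatched to A1
c7: I2 operands ready
c9: I2 complete
c10: R3←I2
c11: I3 dispatched to A1
c12: I3 operands ready
c14: I3 complete
c15: R2←I3
c16: I4 dispatched to M1
c17: I4 operands ready · I5 dispatched to M0
c18: I5 operands ready
c22: I4 complete
c23: R2←I4 · I5 complete
c24: R4←I5 · I6 dispatched to M1
c25: I6 operands ready · I7 dispatched to A1
c26: I7 operands ready
c28: I7 complete
c29: R0←I7
c30: I6 complete
c31: R3←I6
c32: I8 dispatched to M1
c33: I8 operands ready
c38: I8 complete
c39: R0←I8

cycle = 11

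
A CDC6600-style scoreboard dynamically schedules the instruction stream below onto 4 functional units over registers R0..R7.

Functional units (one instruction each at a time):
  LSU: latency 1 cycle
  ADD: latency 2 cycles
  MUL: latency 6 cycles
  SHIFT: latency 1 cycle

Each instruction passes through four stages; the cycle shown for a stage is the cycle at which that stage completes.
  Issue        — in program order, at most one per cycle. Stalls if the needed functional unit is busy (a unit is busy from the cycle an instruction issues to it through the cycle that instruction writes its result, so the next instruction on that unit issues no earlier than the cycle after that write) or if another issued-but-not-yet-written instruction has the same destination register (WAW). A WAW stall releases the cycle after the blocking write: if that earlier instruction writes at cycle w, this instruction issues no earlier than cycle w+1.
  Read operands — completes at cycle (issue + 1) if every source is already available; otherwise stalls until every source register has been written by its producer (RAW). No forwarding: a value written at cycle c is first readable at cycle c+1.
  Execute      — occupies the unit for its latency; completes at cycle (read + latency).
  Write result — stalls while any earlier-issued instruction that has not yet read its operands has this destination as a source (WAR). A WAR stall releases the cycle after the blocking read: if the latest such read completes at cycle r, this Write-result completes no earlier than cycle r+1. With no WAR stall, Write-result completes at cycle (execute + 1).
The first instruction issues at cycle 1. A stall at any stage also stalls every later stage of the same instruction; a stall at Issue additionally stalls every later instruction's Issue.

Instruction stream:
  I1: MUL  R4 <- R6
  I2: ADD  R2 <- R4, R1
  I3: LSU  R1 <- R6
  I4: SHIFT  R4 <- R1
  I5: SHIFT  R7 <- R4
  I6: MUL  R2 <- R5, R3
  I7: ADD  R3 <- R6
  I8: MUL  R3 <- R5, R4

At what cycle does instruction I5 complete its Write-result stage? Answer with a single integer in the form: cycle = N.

cycle = 18

1) issue 1, read 2, done 8, write 9
2) issue 2, read 10, done 12, write 13  <RAW R4: wait I1 write@9>
3) issue 3, read 4, done 5, write 11  <WAR R1: wait I2 read@10>
4) issue 10, read 12, done 13, write 14  <WAW R4: wait I1 write@9 / RAW R1: wait I3 write@11>
5) issue 15, read 16, done 17, write 18  <struct: SHIFT busy until I4 writes@14>
6) issue 16, read 17, done 23, write 24
7) issue 17, read 18, done 20, write 21
8) issue 25, read 26, done 32, write 33  <struct: MUL busy until I6 writes@24>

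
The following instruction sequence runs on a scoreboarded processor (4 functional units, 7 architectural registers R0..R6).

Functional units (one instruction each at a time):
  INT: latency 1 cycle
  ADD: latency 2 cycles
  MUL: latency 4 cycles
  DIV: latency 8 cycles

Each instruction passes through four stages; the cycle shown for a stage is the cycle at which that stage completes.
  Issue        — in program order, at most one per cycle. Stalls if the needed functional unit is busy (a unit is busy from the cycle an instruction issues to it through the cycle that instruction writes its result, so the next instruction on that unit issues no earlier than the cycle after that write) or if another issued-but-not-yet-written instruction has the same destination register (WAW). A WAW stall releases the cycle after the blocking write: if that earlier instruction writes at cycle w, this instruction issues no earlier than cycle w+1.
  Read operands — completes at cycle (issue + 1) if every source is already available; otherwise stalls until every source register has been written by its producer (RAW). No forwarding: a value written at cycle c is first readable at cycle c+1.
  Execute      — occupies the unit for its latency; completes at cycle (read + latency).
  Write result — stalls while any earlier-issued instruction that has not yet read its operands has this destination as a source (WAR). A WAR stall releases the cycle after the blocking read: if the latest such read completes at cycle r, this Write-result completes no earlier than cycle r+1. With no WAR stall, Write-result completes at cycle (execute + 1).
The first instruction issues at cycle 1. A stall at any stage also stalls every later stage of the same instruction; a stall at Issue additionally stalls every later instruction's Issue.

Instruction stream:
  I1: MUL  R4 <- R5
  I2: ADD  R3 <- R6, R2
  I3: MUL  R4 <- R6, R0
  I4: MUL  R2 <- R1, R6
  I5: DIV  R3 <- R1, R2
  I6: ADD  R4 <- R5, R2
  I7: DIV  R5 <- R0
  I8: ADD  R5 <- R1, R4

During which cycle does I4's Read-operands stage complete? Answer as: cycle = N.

1) issue 1, read 2, done 6, write 7
2) issue 2, read 3, done 5, write 6
3) issue 8, read 9, done 13, write 14  <struct: MUL busy until I1 writes@7>
4) issue 15, read 16, done 20, write 21  <struct: MUL busy until I3 writes@14>
5) issue 16, read 22, done 30, write 31  <RAW R2: wait I4 write@21>
6) issue 17, read 22, done 24, write 25  <RAW R2: wait I4 write@21>
7) issue 32, read 33, done 41, write 42  <struct: DIV busy until I5 writes@31>
8) issue 43, read 44, done 46, write 47  <WAW R5: wait I7 write@42>

cycle = 16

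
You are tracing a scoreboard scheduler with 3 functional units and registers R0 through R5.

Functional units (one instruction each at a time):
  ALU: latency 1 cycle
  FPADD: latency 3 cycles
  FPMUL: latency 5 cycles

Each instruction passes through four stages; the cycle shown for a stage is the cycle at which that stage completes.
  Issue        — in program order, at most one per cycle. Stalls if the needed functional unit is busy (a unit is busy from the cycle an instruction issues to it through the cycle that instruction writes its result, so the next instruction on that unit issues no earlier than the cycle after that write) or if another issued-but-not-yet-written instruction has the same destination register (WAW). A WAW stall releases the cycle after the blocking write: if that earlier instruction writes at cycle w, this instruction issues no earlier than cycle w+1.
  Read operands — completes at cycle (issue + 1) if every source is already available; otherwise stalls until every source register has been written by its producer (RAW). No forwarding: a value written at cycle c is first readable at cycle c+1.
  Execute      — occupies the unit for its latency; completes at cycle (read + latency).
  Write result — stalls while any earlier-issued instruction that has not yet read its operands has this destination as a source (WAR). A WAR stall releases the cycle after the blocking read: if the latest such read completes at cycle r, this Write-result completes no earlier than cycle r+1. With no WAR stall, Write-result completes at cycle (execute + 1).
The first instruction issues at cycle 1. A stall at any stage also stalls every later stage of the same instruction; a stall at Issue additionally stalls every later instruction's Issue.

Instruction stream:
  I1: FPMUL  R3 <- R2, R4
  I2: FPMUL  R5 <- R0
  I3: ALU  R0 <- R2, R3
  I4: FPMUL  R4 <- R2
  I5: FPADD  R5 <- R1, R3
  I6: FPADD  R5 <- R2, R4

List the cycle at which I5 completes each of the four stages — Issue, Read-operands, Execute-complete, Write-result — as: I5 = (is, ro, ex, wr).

I1: IS=1 RO=2 EX=7 WR=8
I2: IS=9 RO=10 EX=15 WR=16  [struct: FPMUL busy until I1 writes@8]
I3: IS=10 RO=11 EX=12 WR=13
I4: IS=17 RO=18 EX=23 WR=24  [struct: FPMUL busy until I2 writes@16]
I5: IS=18 RO=19 EX=22 WR=23
I6: IS=24 RO=25 EX=28 WR=29  [struct: FPADD busy until I5 writes@23]

I5 = (18, 19, 22, 23)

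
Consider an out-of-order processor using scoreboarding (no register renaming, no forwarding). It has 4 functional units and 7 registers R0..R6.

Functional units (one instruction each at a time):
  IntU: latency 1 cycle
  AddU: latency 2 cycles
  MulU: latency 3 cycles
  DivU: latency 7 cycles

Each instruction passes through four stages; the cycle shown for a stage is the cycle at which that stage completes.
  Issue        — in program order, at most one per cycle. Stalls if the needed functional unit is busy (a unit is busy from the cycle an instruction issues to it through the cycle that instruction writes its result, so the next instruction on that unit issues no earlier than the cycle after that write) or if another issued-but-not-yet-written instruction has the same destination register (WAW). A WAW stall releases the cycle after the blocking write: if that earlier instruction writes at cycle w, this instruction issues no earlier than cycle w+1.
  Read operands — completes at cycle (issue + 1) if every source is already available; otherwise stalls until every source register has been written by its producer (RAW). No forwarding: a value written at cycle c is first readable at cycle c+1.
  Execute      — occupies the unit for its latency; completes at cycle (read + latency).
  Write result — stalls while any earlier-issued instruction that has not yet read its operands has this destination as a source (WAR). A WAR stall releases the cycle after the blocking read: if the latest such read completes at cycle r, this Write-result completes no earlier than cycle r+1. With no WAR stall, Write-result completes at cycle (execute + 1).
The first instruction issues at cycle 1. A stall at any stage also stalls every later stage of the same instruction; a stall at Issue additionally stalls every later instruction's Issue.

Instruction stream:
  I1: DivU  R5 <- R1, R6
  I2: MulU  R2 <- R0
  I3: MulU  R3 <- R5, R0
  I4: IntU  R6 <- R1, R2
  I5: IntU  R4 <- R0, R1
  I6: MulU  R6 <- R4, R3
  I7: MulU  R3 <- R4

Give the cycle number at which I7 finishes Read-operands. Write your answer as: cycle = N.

cycle = 23

t=1  I1→DivU
t=2  I1 RO, I2→MulU
t=3  I2 RO
t=6  I2 EX
t=7  I2 WR R2
t=8  I3→MulU
t=9  I1 EX, I4→IntU
t=10  I1 WR R5, I4 RO
t=11  I3 RO, I4 EX
t=12  I4 WR R6
t=13  I5→IntU
t=14  I3 EX, I5 RO
t=15  I3 WR R3, I5 EX
t=16  I5 WR R4, I6→MulU
t=17  I6 RO
t=20  I6 EX
t=21  I6 WR R6
t=22  I7→MulU
t=23  I7 RO
t=26  I7 EX
t=27  I7 WR R3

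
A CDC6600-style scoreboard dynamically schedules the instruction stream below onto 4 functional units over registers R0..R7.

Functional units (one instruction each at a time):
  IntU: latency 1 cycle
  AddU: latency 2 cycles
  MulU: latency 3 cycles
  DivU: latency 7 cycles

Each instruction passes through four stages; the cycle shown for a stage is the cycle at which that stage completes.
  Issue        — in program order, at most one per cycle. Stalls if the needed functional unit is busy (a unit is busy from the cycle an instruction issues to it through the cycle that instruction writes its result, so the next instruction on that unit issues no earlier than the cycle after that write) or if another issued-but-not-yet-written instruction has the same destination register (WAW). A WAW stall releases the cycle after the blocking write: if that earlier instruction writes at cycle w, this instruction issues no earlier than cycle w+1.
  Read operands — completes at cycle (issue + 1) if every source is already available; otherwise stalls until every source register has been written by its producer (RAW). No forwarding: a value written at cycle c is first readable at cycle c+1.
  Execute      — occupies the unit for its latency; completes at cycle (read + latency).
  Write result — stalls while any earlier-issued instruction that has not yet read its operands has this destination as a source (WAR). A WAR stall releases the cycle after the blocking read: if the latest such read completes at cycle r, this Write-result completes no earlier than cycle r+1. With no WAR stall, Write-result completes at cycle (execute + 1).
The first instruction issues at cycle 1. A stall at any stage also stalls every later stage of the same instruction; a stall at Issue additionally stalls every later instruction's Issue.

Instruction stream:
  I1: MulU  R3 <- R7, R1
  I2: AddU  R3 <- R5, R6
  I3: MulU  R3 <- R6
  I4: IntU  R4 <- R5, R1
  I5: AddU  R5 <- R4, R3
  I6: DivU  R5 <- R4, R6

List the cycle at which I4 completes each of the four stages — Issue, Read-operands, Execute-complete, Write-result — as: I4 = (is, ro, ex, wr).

t=1  I1→MulU
t=2  I1 RO
t=5  I1 EX
t=6  I1 WR R3
t=7  I2→AddU
t=8  I2 RO
t=10  I2 EX
t=11  I2 WR R3
t=12  I3→MulU
t=13  I3 RO | I4→IntU
t=14  I4 RO | I5→AddU
t=15  I4 EX
t=16  I3 EX | I4 WR R4
t=17  I3 WR R3
t=18  I5 RO
t=20  I5 EX
t=21  I5 WR R5
t=22  I6→DivU
t=23  I6 RO
t=30  I6 EX
t=31  I6 WR R5

I4 = (13, 14, 15, 16)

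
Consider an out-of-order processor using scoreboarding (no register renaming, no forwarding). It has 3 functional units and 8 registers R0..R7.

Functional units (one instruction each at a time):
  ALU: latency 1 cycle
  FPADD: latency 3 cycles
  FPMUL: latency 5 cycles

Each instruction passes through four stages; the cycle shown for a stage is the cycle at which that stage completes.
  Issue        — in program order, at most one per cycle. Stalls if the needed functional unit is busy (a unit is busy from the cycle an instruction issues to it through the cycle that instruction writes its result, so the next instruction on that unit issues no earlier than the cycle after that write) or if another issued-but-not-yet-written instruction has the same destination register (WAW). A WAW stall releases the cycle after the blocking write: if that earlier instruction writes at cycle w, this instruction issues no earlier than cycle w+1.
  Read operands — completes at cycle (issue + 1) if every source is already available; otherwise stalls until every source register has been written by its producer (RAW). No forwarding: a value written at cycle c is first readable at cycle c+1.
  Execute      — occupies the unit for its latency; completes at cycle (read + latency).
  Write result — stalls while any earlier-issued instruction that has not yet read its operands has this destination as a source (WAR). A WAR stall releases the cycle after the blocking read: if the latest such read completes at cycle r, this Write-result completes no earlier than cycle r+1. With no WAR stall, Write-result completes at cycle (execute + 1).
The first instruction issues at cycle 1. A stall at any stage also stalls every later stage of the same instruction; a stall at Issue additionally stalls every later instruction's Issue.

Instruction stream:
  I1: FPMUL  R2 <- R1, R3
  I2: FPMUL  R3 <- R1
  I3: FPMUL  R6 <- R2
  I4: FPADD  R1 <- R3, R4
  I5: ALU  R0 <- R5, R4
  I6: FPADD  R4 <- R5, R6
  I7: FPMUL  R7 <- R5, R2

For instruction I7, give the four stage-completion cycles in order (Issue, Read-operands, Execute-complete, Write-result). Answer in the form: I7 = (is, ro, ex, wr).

I7 = (25, 26, 31, 32)

[1] I1→FPMUL
[2] I1 RO
[7] I1 EX
[8] I1 WR R2
[9] I2→FPMUL
[10] I2 RO
[15] I2 EX
[16] I2 WR R3
[17] I3→FPMUL
[18] I3 RO | I4→FPADD
[19] I4 RO | I5→ALU
[20] I5 RO
[21] I5 EX
[22] I4 EX | I5 WR R0
[23] I3 EX | I4 WR R1
[24] I3 WR R6 | I6→FPADD
[25] I6 RO | I7→FPMUL
[26] I7 RO
[28] I6 EX
[29] I6 WR R4
[31] I7 EX
[32] I7 WR R7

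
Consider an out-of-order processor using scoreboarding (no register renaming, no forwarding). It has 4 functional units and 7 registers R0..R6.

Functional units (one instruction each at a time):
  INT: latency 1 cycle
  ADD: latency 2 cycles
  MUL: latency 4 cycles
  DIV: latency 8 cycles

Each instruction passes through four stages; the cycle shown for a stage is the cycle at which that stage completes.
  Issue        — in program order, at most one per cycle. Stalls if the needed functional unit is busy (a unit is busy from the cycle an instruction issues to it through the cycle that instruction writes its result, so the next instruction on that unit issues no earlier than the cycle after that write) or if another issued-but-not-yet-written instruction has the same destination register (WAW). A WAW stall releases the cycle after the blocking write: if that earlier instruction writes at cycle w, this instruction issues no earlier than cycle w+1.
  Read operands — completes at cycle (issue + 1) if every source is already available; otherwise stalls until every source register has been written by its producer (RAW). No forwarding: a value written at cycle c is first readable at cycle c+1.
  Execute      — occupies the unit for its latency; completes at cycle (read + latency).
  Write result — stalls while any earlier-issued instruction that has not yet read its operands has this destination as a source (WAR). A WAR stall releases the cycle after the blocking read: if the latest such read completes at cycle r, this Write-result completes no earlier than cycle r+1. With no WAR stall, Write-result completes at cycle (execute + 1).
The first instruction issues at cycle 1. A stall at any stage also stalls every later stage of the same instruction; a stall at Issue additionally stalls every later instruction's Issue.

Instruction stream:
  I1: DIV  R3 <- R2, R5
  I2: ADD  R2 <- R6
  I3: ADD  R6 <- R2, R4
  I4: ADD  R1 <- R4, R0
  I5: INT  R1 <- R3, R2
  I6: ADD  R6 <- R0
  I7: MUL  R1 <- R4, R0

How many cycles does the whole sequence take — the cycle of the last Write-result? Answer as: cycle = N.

cycle = 27

I1: IS=1 RO=2 EX=10 WR=11
I2: IS=2 RO=3 EX=5 WR=6
I3: IS=7 RO=8 EX=10 WR=11  [struct: ADD busy until I2 writes@6]
I4: IS=12 RO=13 EX=15 WR=16  [struct: ADD busy until I3 writes@11]
I5: IS=17 RO=18 EX=19 WR=20  [WAW R1: wait I4 write@16]
I6: IS=18 RO=19 EX=21 WR=22
I7: IS=21 RO=22 EX=26 WR=27  [WAW R1: wait I5 write@20]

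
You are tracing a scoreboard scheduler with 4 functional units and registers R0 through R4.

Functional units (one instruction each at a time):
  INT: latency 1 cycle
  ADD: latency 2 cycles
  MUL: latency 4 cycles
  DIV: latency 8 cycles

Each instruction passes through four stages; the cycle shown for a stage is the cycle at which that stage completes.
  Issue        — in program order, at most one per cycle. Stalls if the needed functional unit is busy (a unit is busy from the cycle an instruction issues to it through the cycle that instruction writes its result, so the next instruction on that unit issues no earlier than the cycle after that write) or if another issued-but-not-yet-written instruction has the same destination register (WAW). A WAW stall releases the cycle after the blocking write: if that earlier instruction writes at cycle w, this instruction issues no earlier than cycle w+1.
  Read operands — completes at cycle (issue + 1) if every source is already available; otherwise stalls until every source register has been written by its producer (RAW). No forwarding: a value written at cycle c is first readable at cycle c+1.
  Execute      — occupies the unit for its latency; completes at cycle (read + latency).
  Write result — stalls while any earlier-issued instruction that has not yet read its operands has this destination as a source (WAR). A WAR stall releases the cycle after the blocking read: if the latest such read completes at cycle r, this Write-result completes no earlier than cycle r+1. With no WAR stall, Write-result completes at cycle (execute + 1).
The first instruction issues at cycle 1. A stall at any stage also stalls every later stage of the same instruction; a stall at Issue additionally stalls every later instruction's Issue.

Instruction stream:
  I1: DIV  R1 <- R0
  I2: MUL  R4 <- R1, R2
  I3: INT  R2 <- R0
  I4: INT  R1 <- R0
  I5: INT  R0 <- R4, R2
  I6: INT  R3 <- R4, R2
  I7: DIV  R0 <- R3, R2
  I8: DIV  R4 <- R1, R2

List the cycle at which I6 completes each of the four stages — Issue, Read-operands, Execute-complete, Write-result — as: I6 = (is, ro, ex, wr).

I6 = (22, 23, 24, 25)

cycle 1: issue I1 (DIV)
cycle 2: I1 read-ops | issue I2 (MUL)
cycle 3: issue I3 (INT)
cycle 4: I3 read-ops
cycle 5: I3 finished on INT
cycle 10: I1 finished on DIV
cycle 11: I1→R1
cycle 12: I2 read-ops
cycle 13: I3→R2
cycle 14: issue I4 (INT)
cycle 15: I4 read-ops
cycle 16: I2 finished on MUL | I4 finished on INT
cycle 17: I2→R4 | I4→R1
cycle 18: issue I5 (INT)
cycle 19: I5 read-ops
cycle 20: I5 finished on INT
cycle 21: I5→R0
cycle 22: issue I6 (INT)
cycle 23: I6 read-ops | issue I7 (DIV)
cycle 24: I6 finished on INT
cycle 25: I6→R3
cycle 26: I7 read-ops
cycle 34: I7 finished on DIV
cycle 35: I7→R0
cycle 36: issue I8 (DIV)
cycle 37: I8 read-ops
cycle 45: I8 finished on DIV
cycle 46: I8→R4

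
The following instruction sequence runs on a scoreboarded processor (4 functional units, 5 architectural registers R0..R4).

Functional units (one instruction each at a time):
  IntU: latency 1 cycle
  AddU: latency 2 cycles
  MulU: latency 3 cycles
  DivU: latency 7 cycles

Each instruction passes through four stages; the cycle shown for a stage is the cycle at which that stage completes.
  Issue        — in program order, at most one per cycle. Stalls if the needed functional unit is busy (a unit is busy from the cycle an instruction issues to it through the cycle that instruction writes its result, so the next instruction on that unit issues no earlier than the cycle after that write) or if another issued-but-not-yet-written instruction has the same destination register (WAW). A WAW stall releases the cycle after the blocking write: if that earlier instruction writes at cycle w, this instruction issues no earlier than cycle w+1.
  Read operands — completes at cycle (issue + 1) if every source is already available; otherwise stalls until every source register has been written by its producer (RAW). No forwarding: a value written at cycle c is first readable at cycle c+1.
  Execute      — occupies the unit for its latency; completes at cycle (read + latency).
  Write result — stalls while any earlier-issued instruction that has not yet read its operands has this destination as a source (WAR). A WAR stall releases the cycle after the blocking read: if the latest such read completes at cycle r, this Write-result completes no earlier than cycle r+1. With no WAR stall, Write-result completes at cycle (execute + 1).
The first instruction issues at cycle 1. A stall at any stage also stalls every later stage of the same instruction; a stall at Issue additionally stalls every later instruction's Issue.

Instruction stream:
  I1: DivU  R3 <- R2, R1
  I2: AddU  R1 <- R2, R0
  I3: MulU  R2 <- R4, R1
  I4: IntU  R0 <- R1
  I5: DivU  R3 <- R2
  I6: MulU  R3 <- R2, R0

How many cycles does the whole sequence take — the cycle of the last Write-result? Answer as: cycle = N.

cycle = 26

[1] I1 issues→DivU
[2] I1 reads; I2 issues→AddU
[3] I2 reads; I3 issues→MulU
[4] I4 issues→IntU
[5] I2 exec-done
[6] I2 writes R1
[7] I3 reads; I4 reads
[8] I4 exec-done
[9] I1 exec-done; I4 writes R0
[10] I1 writes R3; I3 exec-done
[11] I3 writes R2; I5 issues→DivU
[12] I5 reads
[19] I5 exec-done
[20] I5 writes R3
[21] I6 issues→MulU
[22] I6 reads
[25] I6 exec-done
[26] I6 writes R3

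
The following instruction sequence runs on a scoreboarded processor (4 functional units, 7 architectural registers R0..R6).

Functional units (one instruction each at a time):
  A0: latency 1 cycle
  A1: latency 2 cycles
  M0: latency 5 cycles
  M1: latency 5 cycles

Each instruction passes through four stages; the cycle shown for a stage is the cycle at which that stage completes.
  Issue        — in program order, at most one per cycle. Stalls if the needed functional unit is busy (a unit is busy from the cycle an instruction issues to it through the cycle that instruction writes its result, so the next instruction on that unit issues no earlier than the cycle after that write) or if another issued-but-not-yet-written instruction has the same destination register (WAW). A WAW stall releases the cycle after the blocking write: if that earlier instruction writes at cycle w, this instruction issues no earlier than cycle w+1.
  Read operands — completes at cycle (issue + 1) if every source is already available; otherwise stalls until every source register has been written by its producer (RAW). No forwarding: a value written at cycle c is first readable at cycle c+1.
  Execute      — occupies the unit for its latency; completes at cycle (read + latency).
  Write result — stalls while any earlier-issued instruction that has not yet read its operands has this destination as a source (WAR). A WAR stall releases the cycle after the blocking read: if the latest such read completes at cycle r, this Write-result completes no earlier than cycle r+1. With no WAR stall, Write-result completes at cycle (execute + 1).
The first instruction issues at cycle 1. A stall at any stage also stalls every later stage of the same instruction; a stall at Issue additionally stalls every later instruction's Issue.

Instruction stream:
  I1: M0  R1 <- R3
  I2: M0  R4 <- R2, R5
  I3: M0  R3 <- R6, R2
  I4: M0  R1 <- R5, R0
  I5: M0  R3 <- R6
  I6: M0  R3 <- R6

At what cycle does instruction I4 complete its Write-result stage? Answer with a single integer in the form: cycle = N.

1) issue 1, read 2, done 7, write 8
2) issue 9, read 10, done 15, write 16  <struct: M0 busy until I1 writes@8>
3) issue 17, read 18, done 23, write 24  <struct: M0 busy until I2 writes@16>
4) issue 25, read 26, done 31, write 32  <struct: M0 busy until I3 writes@24>
5) issue 33, read 34, done 39, write 40  <struct: M0 busy until I4 writes@32>
6) issue 41, read 42, done 47, write 48  <struct: M0 busy until I5 writes@40>

cycle = 32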